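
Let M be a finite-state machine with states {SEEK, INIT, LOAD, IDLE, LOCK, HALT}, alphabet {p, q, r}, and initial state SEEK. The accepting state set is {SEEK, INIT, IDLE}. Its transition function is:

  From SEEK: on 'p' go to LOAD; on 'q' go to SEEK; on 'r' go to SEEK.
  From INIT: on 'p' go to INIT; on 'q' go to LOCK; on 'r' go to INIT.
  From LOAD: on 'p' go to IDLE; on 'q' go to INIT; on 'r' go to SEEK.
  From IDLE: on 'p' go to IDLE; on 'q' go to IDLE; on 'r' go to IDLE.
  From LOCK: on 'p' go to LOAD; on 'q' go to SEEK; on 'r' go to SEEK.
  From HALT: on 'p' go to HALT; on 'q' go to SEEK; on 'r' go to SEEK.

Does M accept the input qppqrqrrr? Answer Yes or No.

Yes

Trace: SEEK -q-> SEEK -p-> LOAD -p-> IDLE -q-> IDLE -r-> IDLE -q-> IDLE -r-> IDLE -r-> IDLE -r-> IDLE
End state IDLE is accepting.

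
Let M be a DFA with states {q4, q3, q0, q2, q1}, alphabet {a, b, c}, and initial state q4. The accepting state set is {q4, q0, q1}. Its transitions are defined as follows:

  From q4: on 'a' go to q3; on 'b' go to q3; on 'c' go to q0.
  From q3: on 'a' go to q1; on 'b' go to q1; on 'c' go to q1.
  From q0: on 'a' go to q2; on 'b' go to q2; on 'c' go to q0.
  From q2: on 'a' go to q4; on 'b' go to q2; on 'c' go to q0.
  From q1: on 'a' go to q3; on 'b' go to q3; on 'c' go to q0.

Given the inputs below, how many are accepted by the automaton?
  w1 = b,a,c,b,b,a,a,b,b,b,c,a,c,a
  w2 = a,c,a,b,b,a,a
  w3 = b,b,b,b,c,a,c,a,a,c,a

0

w1: Trace: q4 -b-> q3 -a-> q1 -c-> q0 -b-> q2 -b-> q2 -a-> q4 -a-> q3 -b-> q1 -b-> q3 -b-> q1 -c-> q0 -a-> q2 -c-> q0 -a-> q2  → end q2, rejected
w2: Trace: q4 -a-> q3 -c-> q1 -a-> q3 -b-> q1 -b-> q3 -a-> q1 -a-> q3  → end q3, rejected
w3: Trace: q4 -b-> q3 -b-> q1 -b-> q3 -b-> q1 -c-> q0 -a-> q2 -c-> q0 -a-> q2 -a-> q4 -c-> q0 -a-> q2  → end q2, rejected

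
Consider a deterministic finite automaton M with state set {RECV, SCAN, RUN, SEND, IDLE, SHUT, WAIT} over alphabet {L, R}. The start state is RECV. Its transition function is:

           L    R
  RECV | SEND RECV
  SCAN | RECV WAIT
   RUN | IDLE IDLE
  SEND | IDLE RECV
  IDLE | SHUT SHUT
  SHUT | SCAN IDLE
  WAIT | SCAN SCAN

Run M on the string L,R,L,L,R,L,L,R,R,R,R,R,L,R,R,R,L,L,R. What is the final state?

RECV → SEND → RECV → SEND → IDLE → SHUT → SCAN → RECV → RECV → RECV → RECV → RECV → RECV → SEND → RECV → RECV → RECV → SEND → IDLE → SHUT

SHUT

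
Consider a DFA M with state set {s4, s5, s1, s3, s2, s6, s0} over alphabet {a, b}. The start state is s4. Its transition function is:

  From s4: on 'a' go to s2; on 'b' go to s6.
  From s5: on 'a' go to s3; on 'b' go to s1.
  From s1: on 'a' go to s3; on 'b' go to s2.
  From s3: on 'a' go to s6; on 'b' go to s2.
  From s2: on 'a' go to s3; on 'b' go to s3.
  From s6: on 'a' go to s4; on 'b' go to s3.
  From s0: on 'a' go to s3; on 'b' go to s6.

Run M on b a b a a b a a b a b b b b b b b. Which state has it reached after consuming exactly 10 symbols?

start at s4
read 'b': s4 → s6
read 'a': s6 → s4
read 'b': s4 → s6
read 'a': s6 → s4
read 'a': s4 → s2
read 'b': s2 → s3
read 'a': s3 → s6
read 'a': s6 → s4
read 'b': s4 → s6
read 'a': s6 → s4
After 10 symbols: s4.

s4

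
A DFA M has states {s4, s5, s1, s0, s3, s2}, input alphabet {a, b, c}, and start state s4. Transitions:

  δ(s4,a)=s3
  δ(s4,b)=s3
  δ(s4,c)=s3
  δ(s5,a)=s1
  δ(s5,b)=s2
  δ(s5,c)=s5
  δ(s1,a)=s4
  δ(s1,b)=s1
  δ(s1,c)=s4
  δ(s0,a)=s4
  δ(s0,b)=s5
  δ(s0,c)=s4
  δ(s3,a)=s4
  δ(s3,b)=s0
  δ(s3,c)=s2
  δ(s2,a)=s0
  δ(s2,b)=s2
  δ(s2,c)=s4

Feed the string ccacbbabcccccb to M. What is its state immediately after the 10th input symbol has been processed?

s4

s4 → s3 → s2 → s0 → s4 → s3 → s0 → s4 → s3 → s2 → s4
After 10 symbols: s4.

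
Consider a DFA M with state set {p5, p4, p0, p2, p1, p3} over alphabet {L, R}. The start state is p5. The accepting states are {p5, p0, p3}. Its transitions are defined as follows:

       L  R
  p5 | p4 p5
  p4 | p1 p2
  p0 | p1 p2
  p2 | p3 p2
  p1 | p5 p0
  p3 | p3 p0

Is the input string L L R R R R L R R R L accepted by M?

p5 → p4 → p1 → p0 → p2 → p2 → p2 → p3 → p0 → p2 → p2 → p3
End state p3 is accepting.

Yes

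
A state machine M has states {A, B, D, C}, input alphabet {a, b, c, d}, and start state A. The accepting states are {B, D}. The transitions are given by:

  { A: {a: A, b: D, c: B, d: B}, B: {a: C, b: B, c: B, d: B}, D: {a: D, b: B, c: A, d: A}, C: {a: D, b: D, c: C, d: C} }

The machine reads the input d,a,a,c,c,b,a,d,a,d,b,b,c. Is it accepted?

Trace: A -d-> B -a-> C -a-> D -c-> A -c-> B -b-> B -a-> C -d-> C -a-> D -d-> A -b-> D -b-> B -c-> B
End state B is accepting.

Yes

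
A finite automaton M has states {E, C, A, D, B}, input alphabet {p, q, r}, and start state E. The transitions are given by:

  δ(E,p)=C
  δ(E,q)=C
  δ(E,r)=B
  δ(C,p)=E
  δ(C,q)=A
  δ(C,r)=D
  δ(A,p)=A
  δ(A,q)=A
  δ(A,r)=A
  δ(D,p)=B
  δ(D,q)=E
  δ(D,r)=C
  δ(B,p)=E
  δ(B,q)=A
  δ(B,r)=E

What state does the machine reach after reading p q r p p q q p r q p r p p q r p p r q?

E → C → A → A → A → A → A → A → A → A → A → A → A → A → A → A → A → A → A → A → A

A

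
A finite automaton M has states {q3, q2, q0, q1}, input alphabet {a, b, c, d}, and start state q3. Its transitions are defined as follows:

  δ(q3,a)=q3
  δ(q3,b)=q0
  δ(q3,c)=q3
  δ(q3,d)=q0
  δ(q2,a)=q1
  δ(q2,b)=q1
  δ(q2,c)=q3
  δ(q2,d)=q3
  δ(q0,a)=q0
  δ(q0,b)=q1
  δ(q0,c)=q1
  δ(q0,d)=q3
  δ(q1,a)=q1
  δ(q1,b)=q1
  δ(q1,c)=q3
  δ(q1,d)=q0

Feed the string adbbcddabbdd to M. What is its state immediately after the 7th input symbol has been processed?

q3

Trace: q3 -a-> q3 -d-> q0 -b-> q1 -b-> q1 -c-> q3 -d-> q0 -d-> q3
After 7 symbols: q3.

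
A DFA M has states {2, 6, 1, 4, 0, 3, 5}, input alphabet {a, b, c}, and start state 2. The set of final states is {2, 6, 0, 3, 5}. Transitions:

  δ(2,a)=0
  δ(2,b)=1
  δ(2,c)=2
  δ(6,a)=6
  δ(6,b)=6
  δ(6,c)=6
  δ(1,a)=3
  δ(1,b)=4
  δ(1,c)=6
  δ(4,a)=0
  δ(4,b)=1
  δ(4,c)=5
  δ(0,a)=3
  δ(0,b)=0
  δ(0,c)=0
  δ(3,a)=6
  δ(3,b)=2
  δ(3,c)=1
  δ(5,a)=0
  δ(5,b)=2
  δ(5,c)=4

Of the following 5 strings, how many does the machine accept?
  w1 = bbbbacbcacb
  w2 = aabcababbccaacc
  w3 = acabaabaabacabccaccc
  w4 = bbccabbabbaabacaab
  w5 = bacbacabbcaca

4

w1: Trace: 2 -b-> 1 -b-> 4 -b-> 1 -b-> 4 -a-> 0 -c-> 0 -b-> 0 -c-> 0 -a-> 3 -c-> 1 -b-> 4  → end 4, rejected
w2: Trace: 2 -a-> 0 -a-> 3 -b-> 2 -c-> 2 -a-> 0 -b-> 0 -a-> 3 -b-> 2 -b-> 1 -c-> 6 -c-> 6 -a-> 6 -a-> 6 -c-> 6 -c-> 6  → end 6, accepted
w3: Trace: 2 -a-> 0 -c-> 0 -a-> 3 -b-> 2 -a-> 0 -a-> 3 -b-> 2 -a-> 0 -a-> 3 -b-> 2 -a-> 0 -c-> 0 -a-> 3 -b-> 2 -c-> 2 -c-> 2 -a-> 0 -c-> 0 -c-> 0 -c-> 0  → end 0, accepted
w4: Trace: 2 -b-> 1 -b-> 4 -c-> 5 -c-> 4 -a-> 0 -b-> 0 -b-> 0 -a-> 3 -b-> 2 -b-> 1 -a-> 3 -a-> 6 -b-> 6 -a-> 6 -c-> 6 -a-> 6 -a-> 6 -b-> 6  → end 6, accepted
w5: Trace: 2 -b-> 1 -a-> 3 -c-> 1 -b-> 4 -a-> 0 -c-> 0 -a-> 3 -b-> 2 -b-> 1 -c-> 6 -a-> 6 -c-> 6 -a-> 6  → end 6, accepted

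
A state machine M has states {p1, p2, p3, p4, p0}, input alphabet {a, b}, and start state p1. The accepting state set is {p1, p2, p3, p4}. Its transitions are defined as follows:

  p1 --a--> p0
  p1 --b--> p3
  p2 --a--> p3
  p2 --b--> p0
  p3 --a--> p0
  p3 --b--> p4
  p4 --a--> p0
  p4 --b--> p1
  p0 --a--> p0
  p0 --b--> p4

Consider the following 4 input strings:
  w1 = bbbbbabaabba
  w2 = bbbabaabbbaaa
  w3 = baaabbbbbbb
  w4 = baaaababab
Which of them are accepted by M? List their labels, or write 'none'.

w1: Trace: p1 -b-> p3 -b-> p4 -b-> p1 -b-> p3 -b-> p4 -a-> p0 -b-> p4 -a-> p0 -a-> p0 -b-> p4 -b-> p1 -a-> p0  → end p0, rejected
w2: Trace: p1 -b-> p3 -b-> p4 -b-> p1 -a-> p0 -b-> p4 -a-> p0 -a-> p0 -b-> p4 -b-> p1 -b-> p3 -a-> p0 -a-> p0 -a-> p0  → end p0, rejected
w3: Trace: p1 -b-> p3 -a-> p0 -a-> p0 -a-> p0 -b-> p4 -b-> p1 -b-> p3 -b-> p4 -b-> p1 -b-> p3 -b-> p4  → end p4, accepted
w4: Trace: p1 -b-> p3 -a-> p0 -a-> p0 -a-> p0 -a-> p0 -b-> p4 -a-> p0 -b-> p4 -a-> p0 -b-> p4  → end p4, accepted

w3, w4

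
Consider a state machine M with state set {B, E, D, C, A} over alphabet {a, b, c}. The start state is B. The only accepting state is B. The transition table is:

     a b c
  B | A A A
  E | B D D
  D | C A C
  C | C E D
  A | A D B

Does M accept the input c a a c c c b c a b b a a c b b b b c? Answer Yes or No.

start at B
read 'c': B → A
read 'a': A → A
read 'a': A → A
read 'c': A → B
read 'c': B → A
read 'c': A → B
read 'b': B → A
read 'c': A → B
read 'a': B → A
read 'b': A → D
read 'b': D → A
read 'a': A → A
read 'a': A → A
read 'c': A → B
read 'b': B → A
read 'b': A → D
read 'b': D → A
read 'b': A → D
read 'c': D → C
End state C is not accepting.

No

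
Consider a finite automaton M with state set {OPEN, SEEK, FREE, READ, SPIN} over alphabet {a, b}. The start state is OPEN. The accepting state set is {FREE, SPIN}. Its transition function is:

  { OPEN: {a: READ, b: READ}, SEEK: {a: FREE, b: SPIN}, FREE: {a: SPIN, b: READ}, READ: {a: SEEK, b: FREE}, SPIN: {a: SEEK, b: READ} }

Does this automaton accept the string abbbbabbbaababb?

start at OPEN
read 'a': OPEN → READ
read 'b': READ → FREE
read 'b': FREE → READ
read 'b': READ → FREE
read 'b': FREE → READ
read 'a': READ → SEEK
read 'b': SEEK → SPIN
read 'b': SPIN → READ
read 'b': READ → FREE
read 'a': FREE → SPIN
read 'a': SPIN → SEEK
read 'b': SEEK → SPIN
read 'a': SPIN → SEEK
read 'b': SEEK → SPIN
read 'b': SPIN → READ
End state READ is not accepting.

No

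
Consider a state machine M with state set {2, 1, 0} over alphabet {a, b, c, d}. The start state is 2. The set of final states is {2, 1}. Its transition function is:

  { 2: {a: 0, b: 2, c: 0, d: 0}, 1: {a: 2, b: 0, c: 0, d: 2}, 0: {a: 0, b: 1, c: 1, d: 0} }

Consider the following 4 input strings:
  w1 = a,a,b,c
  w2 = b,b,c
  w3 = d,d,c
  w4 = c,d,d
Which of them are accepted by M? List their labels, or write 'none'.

w3

w1: Trace: 2 -a-> 0 -a-> 0 -b-> 1 -c-> 0  → end 0, rejected
w2: Trace: 2 -b-> 2 -b-> 2 -c-> 0  → end 0, rejected
w3: Trace: 2 -d-> 0 -d-> 0 -c-> 1  → end 1, accepted
w4: Trace: 2 -c-> 0 -d-> 0 -d-> 0  → end 0, rejected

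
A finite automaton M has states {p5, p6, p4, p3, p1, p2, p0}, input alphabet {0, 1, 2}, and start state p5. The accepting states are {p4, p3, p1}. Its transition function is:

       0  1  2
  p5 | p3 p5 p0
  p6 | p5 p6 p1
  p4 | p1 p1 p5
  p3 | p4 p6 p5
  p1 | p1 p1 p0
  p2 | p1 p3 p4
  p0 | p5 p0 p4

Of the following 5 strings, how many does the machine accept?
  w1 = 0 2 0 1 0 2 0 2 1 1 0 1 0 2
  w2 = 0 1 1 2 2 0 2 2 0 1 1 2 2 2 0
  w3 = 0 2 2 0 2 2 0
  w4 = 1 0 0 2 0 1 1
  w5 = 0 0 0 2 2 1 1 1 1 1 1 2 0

w1: Trace: p5 -0-> p3 -2-> p5 -0-> p3 -1-> p6 -0-> p5 -2-> p0 -0-> p5 -2-> p0 -1-> p0 -1-> p0 -0-> p5 -1-> p5 -0-> p3 -2-> p5  → end p5, rejected
w2: Trace: p5 -0-> p3 -1-> p6 -1-> p6 -2-> p1 -2-> p0 -0-> p5 -2-> p0 -2-> p4 -0-> p1 -1-> p1 -1-> p1 -2-> p0 -2-> p4 -2-> p5 -0-> p3  → end p3, accepted
w3: Trace: p5 -0-> p3 -2-> p5 -2-> p0 -0-> p5 -2-> p0 -2-> p4 -0-> p1  → end p1, accepted
w4: Trace: p5 -1-> p5 -0-> p3 -0-> p4 -2-> p5 -0-> p3 -1-> p6 -1-> p6  → end p6, rejected
w5: Trace: p5 -0-> p3 -0-> p4 -0-> p1 -2-> p0 -2-> p4 -1-> p1 -1-> p1 -1-> p1 -1-> p1 -1-> p1 -1-> p1 -2-> p0 -0-> p5  → end p5, rejected

2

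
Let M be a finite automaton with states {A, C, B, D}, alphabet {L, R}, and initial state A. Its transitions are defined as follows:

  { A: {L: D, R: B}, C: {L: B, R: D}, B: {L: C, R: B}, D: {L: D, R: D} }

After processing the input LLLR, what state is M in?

Trace: A -L-> D -L-> D -L-> D -R-> D

D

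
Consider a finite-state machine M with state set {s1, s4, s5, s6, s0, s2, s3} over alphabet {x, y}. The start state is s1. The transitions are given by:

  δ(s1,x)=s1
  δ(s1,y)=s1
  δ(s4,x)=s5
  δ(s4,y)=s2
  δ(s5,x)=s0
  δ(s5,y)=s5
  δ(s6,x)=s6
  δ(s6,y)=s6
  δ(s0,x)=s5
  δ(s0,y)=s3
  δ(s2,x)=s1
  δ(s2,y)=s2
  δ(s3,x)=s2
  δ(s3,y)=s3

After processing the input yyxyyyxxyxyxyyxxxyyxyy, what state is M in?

s1 → s1 → s1 → s1 → s1 → s1 → s1 → s1 → s1 → s1 → s1 → s1 → s1 → s1 → s1 → s1 → s1 → s1 → s1 → s1 → s1 → s1 → s1

s1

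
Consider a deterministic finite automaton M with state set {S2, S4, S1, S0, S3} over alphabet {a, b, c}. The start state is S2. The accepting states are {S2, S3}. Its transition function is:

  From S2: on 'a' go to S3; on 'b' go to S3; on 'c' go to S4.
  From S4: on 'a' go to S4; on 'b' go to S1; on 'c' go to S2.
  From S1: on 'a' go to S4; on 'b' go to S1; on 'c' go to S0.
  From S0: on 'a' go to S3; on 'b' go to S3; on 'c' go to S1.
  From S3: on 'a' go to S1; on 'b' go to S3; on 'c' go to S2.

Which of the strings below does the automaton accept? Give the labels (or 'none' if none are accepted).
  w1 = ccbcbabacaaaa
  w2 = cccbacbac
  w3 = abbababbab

none

w1:
  start at S2
  read 'c': S2 → S4
  read 'c': S4 → S2
  read 'b': S2 → S3
  read 'c': S3 → S2
  read 'b': S2 → S3
  read 'a': S3 → S1
  read 'b': S1 → S1
  read 'a': S1 → S4
  read 'c': S4 → S2
  read 'a': S2 → S3
  read 'a': S3 → S1
  read 'a': S1 → S4
  read 'a': S4 → S4
  end S4, rejected
w2:
  start at S2
  read 'c': S2 → S4
  read 'c': S4 → S2
  read 'c': S2 → S4
  read 'b': S4 → S1
  read 'a': S1 → S4
  read 'c': S4 → S2
  read 'b': S2 → S3
  read 'a': S3 → S1
  read 'c': S1 → S0
  end S0, rejected
w3:
  start at S2
  read 'a': S2 → S3
  read 'b': S3 → S3
  read 'b': S3 → S3
  read 'a': S3 → S1
  read 'b': S1 → S1
  read 'a': S1 → S4
  read 'b': S4 → S1
  read 'b': S1 → S1
  read 'a': S1 → S4
  read 'b': S4 → S1
  end S1, rejected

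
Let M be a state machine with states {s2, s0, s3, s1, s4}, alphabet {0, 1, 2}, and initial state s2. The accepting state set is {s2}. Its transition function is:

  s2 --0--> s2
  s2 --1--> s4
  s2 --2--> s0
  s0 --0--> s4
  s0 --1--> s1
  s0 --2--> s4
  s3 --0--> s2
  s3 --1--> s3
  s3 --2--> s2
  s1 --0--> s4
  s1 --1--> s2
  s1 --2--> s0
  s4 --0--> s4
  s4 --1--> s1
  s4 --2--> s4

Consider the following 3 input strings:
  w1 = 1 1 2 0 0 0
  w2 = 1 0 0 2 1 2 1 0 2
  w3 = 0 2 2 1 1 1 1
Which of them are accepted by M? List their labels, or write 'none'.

none

w1: Trace: s2 -1-> s4 -1-> s1 -2-> s0 -0-> s4 -0-> s4 -0-> s4  → end s4, rejected
w2: Trace: s2 -1-> s4 -0-> s4 -0-> s4 -2-> s4 -1-> s1 -2-> s0 -1-> s1 -0-> s4 -2-> s4  → end s4, rejected
w3: Trace: s2 -0-> s2 -2-> s0 -2-> s4 -1-> s1 -1-> s2 -1-> s4 -1-> s1  → end s1, rejected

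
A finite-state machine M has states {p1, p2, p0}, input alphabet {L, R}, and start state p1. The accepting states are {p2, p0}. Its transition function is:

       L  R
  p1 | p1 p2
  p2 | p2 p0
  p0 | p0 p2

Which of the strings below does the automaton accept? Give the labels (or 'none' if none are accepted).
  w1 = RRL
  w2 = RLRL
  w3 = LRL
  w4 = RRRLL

w1:
  start at p1
  read 'R': p1 → p2
  read 'R': p2 → p0
  read 'L': p0 → p0
  end p0, accepted
w2:
  start at p1
  read 'R': p1 → p2
  read 'L': p2 → p2
  read 'R': p2 → p0
  read 'L': p0 → p0
  end p0, accepted
w3:
  start at p1
  read 'L': p1 → p1
  read 'R': p1 → p2
  read 'L': p2 → p2
  end p2, accepted
w4:
  start at p1
  read 'R': p1 → p2
  read 'R': p2 → p0
  read 'R': p0 → p2
  read 'L': p2 → p2
  read 'L': p2 → p2
  end p2, accepted

w1, w2, w3, w4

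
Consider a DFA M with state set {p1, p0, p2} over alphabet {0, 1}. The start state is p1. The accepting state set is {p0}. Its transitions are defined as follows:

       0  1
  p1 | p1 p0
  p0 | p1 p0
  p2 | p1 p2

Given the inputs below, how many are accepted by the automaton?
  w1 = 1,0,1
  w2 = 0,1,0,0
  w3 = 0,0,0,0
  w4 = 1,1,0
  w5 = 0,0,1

w1: Trace: p1 -1-> p0 -0-> p1 -1-> p0  → end p0, accepted
w2: Trace: p1 -0-> p1 -1-> p0 -0-> p1 -0-> p1  → end p1, rejected
w3: Trace: p1 -0-> p1 -0-> p1 -0-> p1 -0-> p1  → end p1, rejected
w4: Trace: p1 -1-> p0 -1-> p0 -0-> p1  → end p1, rejected
w5: Trace: p1 -0-> p1 -0-> p1 -1-> p0  → end p0, accepted

2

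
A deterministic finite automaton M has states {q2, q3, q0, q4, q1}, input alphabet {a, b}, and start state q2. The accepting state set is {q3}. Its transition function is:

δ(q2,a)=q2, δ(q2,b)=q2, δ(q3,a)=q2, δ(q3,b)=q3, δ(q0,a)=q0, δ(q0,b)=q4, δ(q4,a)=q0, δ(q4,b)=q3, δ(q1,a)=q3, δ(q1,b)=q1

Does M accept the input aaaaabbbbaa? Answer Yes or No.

No

q2 → q2 → q2 → q2 → q2 → q2 → q2 → q2 → q2 → q2 → q2 → q2
End state q2 is not accepting.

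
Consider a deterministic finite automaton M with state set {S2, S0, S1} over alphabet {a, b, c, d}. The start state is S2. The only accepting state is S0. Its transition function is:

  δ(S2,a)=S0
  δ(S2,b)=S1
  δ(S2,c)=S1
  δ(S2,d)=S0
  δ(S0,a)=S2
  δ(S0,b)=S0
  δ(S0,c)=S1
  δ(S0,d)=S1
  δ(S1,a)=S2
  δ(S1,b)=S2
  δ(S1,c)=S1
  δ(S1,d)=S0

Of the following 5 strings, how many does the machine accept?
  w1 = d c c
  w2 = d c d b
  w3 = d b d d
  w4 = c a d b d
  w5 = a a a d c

2

w1:
  start at S2
  read 'd': S2 → S0
  read 'c': S0 → S1
  read 'c': S1 → S1
  end S1, rejected
w2:
  start at S2
  read 'd': S2 → S0
  read 'c': S0 → S1
  read 'd': S1 → S0
  read 'b': S0 → S0
  end S0, accepted
w3:
  start at S2
  read 'd': S2 → S0
  read 'b': S0 → S0
  read 'd': S0 → S1
  read 'd': S1 → S0
  end S0, accepted
w4:
  start at S2
  read 'c': S2 → S1
  read 'a': S1 → S2
  read 'd': S2 → S0
  read 'b': S0 → S0
  read 'd': S0 → S1
  end S1, rejected
w5:
  start at S2
  read 'a': S2 → S0
  read 'a': S0 → S2
  read 'a': S2 → S0
  read 'd': S0 → S1
  read 'c': S1 → S1
  end S1, rejected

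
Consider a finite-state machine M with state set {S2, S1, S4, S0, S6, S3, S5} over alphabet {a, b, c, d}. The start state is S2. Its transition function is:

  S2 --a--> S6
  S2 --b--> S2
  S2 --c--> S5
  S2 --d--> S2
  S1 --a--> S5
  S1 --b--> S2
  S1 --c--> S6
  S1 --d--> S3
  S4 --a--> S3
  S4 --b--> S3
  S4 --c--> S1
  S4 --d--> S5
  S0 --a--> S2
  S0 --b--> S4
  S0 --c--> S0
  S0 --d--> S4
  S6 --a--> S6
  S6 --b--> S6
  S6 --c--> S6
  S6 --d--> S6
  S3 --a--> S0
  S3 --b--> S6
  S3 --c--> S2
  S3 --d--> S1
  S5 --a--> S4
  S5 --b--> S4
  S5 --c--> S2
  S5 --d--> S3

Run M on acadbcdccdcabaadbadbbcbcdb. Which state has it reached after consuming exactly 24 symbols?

Trace: S2 -a-> S6 -c-> S6 -a-> S6 -d-> S6 -b-> S6 -c-> S6 -d-> S6 -c-> S6 -c-> S6 -d-> S6 -c-> S6 -a-> S6 -b-> S6 -a-> S6 -a-> S6 -d-> S6 -b-> S6 -a-> S6 -d-> S6 -b-> S6 -b-> S6 -c-> S6 -b-> S6 -c-> S6
After 24 symbols: S6.

S6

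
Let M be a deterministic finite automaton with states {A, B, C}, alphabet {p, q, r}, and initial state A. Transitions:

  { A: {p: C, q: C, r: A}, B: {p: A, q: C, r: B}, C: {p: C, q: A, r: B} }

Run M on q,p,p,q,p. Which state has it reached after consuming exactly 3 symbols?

A → C → C → C
After 3 symbols: C.

C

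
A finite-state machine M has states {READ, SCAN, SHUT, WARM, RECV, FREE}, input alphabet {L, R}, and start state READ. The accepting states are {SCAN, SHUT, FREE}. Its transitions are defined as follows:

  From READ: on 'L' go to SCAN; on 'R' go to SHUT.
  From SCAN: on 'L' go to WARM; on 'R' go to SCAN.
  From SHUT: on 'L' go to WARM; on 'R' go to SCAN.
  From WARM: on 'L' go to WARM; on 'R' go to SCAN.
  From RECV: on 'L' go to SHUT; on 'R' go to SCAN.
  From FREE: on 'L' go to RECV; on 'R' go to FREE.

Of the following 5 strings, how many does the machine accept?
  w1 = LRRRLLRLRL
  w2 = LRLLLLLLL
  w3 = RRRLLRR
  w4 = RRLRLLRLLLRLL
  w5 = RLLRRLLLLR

2

w1: Trace: READ -L-> SCAN -R-> SCAN -R-> SCAN -R-> SCAN -L-> WARM -L-> WARM -R-> SCAN -L-> WARM -R-> SCAN -L-> WARM  → end WARM, rejected
w2: Trace: READ -L-> SCAN -R-> SCAN -L-> WARM -L-> WARM -L-> WARM -L-> WARM -L-> WARM -L-> WARM -L-> WARM  → end WARM, rejected
w3: Trace: READ -R-> SHUT -R-> SCAN -R-> SCAN -L-> WARM -L-> WARM -R-> SCAN -R-> SCAN  → end SCAN, accepted
w4: Trace: READ -R-> SHUT -R-> SCAN -L-> WARM -R-> SCAN -L-> WARM -L-> WARM -R-> SCAN -L-> WARM -L-> WARM -L-> WARM -R-> SCAN -L-> WARM -L-> WARM  → end WARM, rejected
w5: Trace: READ -R-> SHUT -L-> WARM -L-> WARM -R-> SCAN -R-> SCAN -L-> WARM -L-> WARM -L-> WARM -L-> WARM -R-> SCAN  → end SCAN, accepted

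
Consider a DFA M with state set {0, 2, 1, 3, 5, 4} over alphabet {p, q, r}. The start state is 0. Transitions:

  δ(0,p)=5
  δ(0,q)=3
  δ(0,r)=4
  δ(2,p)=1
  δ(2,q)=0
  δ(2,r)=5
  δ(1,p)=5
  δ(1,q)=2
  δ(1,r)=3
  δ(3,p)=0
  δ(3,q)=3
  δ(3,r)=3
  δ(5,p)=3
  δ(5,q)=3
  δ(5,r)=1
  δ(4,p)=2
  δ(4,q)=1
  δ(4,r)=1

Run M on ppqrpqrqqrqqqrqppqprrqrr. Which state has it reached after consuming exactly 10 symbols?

Trace: 0 -p-> 5 -p-> 3 -q-> 3 -r-> 3 -p-> 0 -q-> 3 -r-> 3 -q-> 3 -q-> 3 -r-> 3
After 10 symbols: 3.

3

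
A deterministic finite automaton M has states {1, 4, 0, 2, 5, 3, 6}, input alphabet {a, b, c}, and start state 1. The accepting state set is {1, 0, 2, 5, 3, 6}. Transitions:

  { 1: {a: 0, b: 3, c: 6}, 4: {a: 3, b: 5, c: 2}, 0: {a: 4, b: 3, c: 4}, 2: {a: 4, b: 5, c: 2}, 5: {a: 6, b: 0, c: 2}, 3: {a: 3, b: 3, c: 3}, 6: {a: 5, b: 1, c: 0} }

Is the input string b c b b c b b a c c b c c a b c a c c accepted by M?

Yes

1 → 3 → 3 → 3 → 3 → 3 → 3 → 3 → 3 → 3 → 3 → 3 → 3 → 3 → 3 → 3 → 3 → 3 → 3 → 3
End state 3 is accepting.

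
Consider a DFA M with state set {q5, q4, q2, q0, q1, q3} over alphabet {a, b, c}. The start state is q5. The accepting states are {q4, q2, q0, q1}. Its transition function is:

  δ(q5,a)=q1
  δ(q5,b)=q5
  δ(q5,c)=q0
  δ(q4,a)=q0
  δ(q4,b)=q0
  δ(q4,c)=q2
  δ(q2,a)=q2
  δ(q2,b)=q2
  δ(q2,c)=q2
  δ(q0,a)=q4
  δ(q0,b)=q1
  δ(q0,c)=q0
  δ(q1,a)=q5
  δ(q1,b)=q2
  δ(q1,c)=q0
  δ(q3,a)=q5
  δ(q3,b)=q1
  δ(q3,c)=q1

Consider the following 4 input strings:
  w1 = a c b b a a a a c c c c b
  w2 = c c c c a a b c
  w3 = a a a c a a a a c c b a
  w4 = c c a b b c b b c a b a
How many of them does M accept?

3

w1: q5 → q1 → q0 → q1 → q2 → q2 → q2 → q2 → q2 → q2 → q2 → q2 → q2 → q2  → end q2, accepted
w2: q5 → q0 → q0 → q0 → q0 → q4 → q0 → q1 → q0  → end q0, accepted
w3: q5 → q1 → q5 → q1 → q0 → q4 → q0 → q4 → q0 → q0 → q0 → q1 → q5  → end q5, rejected
w4: q5 → q0 → q0 → q4 → q0 → q1 → q0 → q1 → q2 → q2 → q2 → q2 → q2  → end q2, accepted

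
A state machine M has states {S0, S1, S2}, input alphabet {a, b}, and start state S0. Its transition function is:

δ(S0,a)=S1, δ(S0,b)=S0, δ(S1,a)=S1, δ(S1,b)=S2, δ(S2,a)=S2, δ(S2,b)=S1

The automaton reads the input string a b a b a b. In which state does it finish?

S2

Trace: S0 -a-> S1 -b-> S2 -a-> S2 -b-> S1 -a-> S1 -b-> S2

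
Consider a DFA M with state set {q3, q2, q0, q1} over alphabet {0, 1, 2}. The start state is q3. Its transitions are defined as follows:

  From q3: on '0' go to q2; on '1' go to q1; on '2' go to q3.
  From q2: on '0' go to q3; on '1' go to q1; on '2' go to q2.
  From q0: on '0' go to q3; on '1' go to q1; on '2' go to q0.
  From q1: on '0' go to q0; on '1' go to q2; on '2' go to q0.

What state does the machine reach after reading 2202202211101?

q1

Trace: q3 -2-> q3 -2-> q3 -0-> q2 -2-> q2 -2-> q2 -0-> q3 -2-> q3 -2-> q3 -1-> q1 -1-> q2 -1-> q1 -0-> q0 -1-> q1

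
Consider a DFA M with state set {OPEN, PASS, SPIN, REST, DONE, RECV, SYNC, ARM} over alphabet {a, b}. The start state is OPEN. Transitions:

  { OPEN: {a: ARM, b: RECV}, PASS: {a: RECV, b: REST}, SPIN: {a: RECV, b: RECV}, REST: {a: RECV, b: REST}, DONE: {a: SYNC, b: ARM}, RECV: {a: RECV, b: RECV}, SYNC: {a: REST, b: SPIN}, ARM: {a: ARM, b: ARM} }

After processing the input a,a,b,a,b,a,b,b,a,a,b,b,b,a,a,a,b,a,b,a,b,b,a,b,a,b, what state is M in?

ARM

start at OPEN
read 'a': OPEN → ARM
read 'a': ARM → ARM
read 'b': ARM → ARM
read 'a': ARM → ARM
read 'b': ARM → ARM
read 'a': ARM → ARM
read 'b': ARM → ARM
read 'b': ARM → ARM
read 'a': ARM → ARM
read 'a': ARM → ARM
read 'b': ARM → ARM
read 'b': ARM → ARM
read 'b': ARM → ARM
read 'a': ARM → ARM
read 'a': ARM → ARM
read 'a': ARM → ARM
read 'b': ARM → ARM
read 'a': ARM → ARM
read 'b': ARM → ARM
read 'a': ARM → ARM
read 'b': ARM → ARM
read 'b': ARM → ARM
read 'a': ARM → ARM
read 'b': ARM → ARM
read 'a': ARM → ARM
read 'b': ARM → ARM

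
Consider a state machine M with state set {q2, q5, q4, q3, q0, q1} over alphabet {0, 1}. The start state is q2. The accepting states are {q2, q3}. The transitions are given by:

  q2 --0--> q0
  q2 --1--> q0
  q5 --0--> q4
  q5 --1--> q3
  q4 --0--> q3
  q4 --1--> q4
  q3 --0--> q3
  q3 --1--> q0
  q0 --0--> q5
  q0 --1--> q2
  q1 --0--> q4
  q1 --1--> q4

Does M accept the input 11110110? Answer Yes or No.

q2 → q0 → q2 → q0 → q2 → q0 → q2 → q0 → q5
End state q5 is not accepting.

No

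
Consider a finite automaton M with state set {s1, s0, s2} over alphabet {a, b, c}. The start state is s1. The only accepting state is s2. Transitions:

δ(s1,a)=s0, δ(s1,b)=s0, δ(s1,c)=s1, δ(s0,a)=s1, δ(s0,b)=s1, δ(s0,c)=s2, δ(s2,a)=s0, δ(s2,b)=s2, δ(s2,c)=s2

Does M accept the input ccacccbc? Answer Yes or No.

Yes

start at s1
read 'c': s1 → s1
read 'c': s1 → s1
read 'a': s1 → s0
read 'c': s0 → s2
read 'c': s2 → s2
read 'c': s2 → s2
read 'b': s2 → s2
read 'c': s2 → s2
End state s2 is accepting.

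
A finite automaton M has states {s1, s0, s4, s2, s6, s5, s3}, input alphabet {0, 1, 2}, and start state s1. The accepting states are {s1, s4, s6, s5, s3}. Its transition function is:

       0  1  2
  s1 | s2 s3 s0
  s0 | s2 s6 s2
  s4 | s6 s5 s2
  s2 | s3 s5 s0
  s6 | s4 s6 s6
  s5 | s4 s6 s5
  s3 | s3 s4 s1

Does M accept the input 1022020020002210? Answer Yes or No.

start at s1
read '1': s1 → s3
read '0': s3 → s3
read '2': s3 → s1
read '2': s1 → s0
read '0': s0 → s2
read '2': s2 → s0
read '0': s0 → s2
read '0': s2 → s3
read '2': s3 → s1
read '0': s1 → s2
read '0': s2 → s3
read '0': s3 → s3
read '2': s3 → s1
read '2': s1 → s0
read '1': s0 → s6
read '0': s6 → s4
End state s4 is accepting.

Yes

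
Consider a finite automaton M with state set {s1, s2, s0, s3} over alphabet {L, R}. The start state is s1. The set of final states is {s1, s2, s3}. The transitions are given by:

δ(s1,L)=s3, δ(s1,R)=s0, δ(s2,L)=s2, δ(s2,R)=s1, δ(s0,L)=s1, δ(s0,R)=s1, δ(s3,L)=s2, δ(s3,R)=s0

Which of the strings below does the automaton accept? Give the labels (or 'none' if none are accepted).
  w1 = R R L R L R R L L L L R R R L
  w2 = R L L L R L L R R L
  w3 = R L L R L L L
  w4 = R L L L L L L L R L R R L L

w1, w2, w3, w4

w1:
  start at s1
  read 'R': s1 → s0
  read 'R': s0 → s1
  read 'L': s1 → s3
  read 'R': s3 → s0
  read 'L': s0 → s1
  read 'R': s1 → s0
  read 'R': s0 → s1
  read 'L': s1 → s3
  read 'L': s3 → s2
  read 'L': s2 → s2
  read 'L': s2 → s2
  read 'R': s2 → s1
  read 'R': s1 → s0
  read 'R': s0 → s1
  read 'L': s1 → s3
  end s3, accepted
w2:
  start at s1
  read 'R': s1 → s0
  read 'L': s0 → s1
  read 'L': s1 → s3
  read 'L': s3 → s2
  read 'R': s2 → s1
  read 'L': s1 → s3
  read 'L': s3 → s2
  read 'R': s2 → s1
  read 'R': s1 → s0
  read 'L': s0 → s1
  end s1, accepted
w3:
  start at s1
  read 'R': s1 → s0
  read 'L': s0 → s1
  read 'L': s1 → s3
  read 'R': s3 → s0
  read 'L': s0 → s1
  read 'L': s1 → s3
  read 'L': s3 → s2
  end s2, accepted
w4:
  start at s1
  read 'R': s1 → s0
  read 'L': s0 → s1
  read 'L': s1 → s3
  read 'L': s3 → s2
  read 'L': s2 → s2
  read 'L': s2 → s2
  read 'L': s2 → s2
  read 'L': s2 → s2
  read 'R': s2 → s1
  read 'L': s1 → s3
  read 'R': s3 → s0
  read 'R': s0 → s1
  read 'L': s1 → s3
  read 'L': s3 → s2
  end s2, accepted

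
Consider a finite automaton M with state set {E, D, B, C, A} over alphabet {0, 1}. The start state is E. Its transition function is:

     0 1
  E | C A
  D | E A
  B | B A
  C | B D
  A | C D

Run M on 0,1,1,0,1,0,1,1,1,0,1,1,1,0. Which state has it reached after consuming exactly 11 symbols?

D

start at E
read '0': E → C
read '1': C → D
read '1': D → A
read '0': A → C
read '1': C → D
read '0': D → E
read '1': E → A
read '1': A → D
read '1': D → A
read '0': A → C
read '1': C → D
After 11 symbols: D.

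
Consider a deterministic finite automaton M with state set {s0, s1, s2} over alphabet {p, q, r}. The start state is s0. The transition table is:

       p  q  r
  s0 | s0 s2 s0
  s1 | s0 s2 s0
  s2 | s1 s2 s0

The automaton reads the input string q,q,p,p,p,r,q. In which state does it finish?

start at s0
read 'q': s0 → s2
read 'q': s2 → s2
read 'p': s2 → s1
read 'p': s1 → s0
read 'p': s0 → s0
read 'r': s0 → s0
read 'q': s0 → s2

s2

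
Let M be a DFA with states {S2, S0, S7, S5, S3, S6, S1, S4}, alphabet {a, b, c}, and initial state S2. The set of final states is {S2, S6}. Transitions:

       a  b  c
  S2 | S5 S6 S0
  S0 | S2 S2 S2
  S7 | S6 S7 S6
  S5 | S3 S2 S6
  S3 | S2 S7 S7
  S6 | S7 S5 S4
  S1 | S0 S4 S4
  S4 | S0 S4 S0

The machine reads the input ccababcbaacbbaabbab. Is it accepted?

No

Trace: S2 -c-> S0 -c-> S2 -a-> S5 -b-> S2 -a-> S5 -b-> S2 -c-> S0 -b-> S2 -a-> S5 -a-> S3 -c-> S7 -b-> S7 -b-> S7 -a-> S6 -a-> S7 -b-> S7 -b-> S7 -a-> S6 -b-> S5
End state S5 is not accepting.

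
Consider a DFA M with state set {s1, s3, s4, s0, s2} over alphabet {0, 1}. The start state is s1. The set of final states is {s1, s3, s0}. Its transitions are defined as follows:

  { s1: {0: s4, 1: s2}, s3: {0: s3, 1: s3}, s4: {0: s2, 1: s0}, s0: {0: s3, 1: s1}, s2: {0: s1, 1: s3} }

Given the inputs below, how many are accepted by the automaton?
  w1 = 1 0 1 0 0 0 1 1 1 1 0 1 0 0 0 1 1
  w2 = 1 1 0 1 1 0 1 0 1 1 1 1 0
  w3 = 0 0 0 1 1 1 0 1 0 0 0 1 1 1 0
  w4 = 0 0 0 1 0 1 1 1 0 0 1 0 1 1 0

w1: Trace: s1 -1-> s2 -0-> s1 -1-> s2 -0-> s1 -0-> s4 -0-> s2 -1-> s3 -1-> s3 -1-> s3 -1-> s3 -0-> s3 -1-> s3 -0-> s3 -0-> s3 -0-> s3 -1-> s3 -1-> s3  → end s3, accepted
w2: Trace: s1 -1-> s2 -1-> s3 -0-> s3 -1-> s3 -1-> s3 -0-> s3 -1-> s3 -0-> s3 -1-> s3 -1-> s3 -1-> s3 -1-> s3 -0-> s3  → end s3, accepted
w3: Trace: s1 -0-> s4 -0-> s2 -0-> s1 -1-> s2 -1-> s3 -1-> s3 -0-> s3 -1-> s3 -0-> s3 -0-> s3 -0-> s3 -1-> s3 -1-> s3 -1-> s3 -0-> s3  → end s3, accepted
w4: Trace: s1 -0-> s4 -0-> s2 -0-> s1 -1-> s2 -0-> s1 -1-> s2 -1-> s3 -1-> s3 -0-> s3 -0-> s3 -1-> s3 -0-> s3 -1-> s3 -1-> s3 -0-> s3  → end s3, accepted

4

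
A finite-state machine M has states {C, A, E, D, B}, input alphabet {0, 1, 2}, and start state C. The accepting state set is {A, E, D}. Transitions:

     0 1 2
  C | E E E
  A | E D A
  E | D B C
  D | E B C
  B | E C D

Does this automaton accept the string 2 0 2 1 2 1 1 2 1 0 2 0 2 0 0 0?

Yes

Trace: C -2-> E -0-> D -2-> C -1-> E -2-> C -1-> E -1-> B -2-> D -1-> B -0-> E -2-> C -0-> E -2-> C -0-> E -0-> D -0-> E
End state E is accepting.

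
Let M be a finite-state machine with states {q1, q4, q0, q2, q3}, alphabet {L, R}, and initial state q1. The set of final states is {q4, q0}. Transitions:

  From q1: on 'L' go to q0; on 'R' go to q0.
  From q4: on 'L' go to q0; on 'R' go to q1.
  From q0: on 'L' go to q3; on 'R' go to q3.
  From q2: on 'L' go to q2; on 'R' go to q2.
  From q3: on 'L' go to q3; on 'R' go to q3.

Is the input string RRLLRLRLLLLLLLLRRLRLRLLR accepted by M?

No

start at q1
read 'R': q1 → q0
read 'R': q0 → q3
read 'L': q3 → q3
read 'L': q3 → q3
read 'R': q3 → q3
read 'L': q3 → q3
read 'R': q3 → q3
read 'L': q3 → q3
read 'L': q3 → q3
read 'L': q3 → q3
read 'L': q3 → q3
read 'L': q3 → q3
read 'L': q3 → q3
read 'L': q3 → q3
read 'L': q3 → q3
read 'R': q3 → q3
read 'R': q3 → q3
read 'L': q3 → q3
read 'R': q3 → q3
read 'L': q3 → q3
read 'R': q3 → q3
read 'L': q3 → q3
read 'L': q3 → q3
read 'R': q3 → q3
End state q3 is not accepting.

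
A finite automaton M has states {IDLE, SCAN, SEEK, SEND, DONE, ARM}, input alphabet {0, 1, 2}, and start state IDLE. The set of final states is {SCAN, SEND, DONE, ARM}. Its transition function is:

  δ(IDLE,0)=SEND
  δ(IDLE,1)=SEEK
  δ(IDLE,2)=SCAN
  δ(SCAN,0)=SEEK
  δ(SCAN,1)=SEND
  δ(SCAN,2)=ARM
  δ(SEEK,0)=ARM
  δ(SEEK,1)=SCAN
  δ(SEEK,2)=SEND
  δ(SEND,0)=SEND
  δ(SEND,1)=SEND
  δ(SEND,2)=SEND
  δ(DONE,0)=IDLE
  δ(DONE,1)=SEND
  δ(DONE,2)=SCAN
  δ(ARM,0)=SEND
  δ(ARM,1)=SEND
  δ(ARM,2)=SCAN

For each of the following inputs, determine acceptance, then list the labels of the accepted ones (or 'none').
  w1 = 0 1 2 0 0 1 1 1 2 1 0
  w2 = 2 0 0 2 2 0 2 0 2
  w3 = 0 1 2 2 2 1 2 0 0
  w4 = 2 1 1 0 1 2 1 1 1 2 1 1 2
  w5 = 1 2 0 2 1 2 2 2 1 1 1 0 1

w1:
  start at IDLE
  read '0': IDLE → SEND
  read '1': SEND → SEND
  read '2': SEND → SEND
  read '0': SEND → SEND
  read '0': SEND → SEND
  read '1': SEND → SEND
  read '1': SEND → SEND
  read '1': SEND → SEND
  read '2': SEND → SEND
  read '1': SEND → SEND
  read '0': SEND → SEND
  end SEND, accepted
w2:
  start at IDLE
  read '2': IDLE → SCAN
  read '0': SCAN → SEEK
  read '0': SEEK → ARM
  read '2': ARM → SCAN
  read '2': SCAN → ARM
  read '0': ARM → SEND
  read '2': SEND → SEND
  read '0': SEND → SEND
  read '2': SEND → SEND
  end SEND, accepted
w3:
  start at IDLE
  read '0': IDLE → SEND
  read '1': SEND → SEND
  read '2': SEND → SEND
  read '2': SEND → SEND
  read '2': SEND → SEND
  read '1': SEND → SEND
  read '2': SEND → SEND
  read '0': SEND → SEND
  read '0': SEND → SEND
  end SEND, accepted
w4:
  start at IDLE
  read '2': IDLE → SCAN
  read '1': SCAN → SEND
  read '1': SEND → SEND
  read '0': SEND → SEND
  read '1': SEND → SEND
  read '2': SEND → SEND
  read '1': SEND → SEND
  read '1': SEND → SEND
  read '1': SEND → SEND
  read '2': SEND → SEND
  read '1': SEND → SEND
  read '1': SEND → SEND
  read '2': SEND → SEND
  end SEND, accepted
w5:
  start at IDLE
  read '1': IDLE → SEEK
  read '2': SEEK → SEND
  read '0': SEND → SEND
  read '2': SEND → SEND
  read '1': SEND → SEND
  read '2': SEND → SEND
  read '2': SEND → SEND
  read '2': SEND → SEND
  read '1': SEND → SEND
  read '1': SEND → SEND
  read '1': SEND → SEND
  read '0': SEND → SEND
  read '1': SEND → SEND
  end SEND, accepted

w1, w2, w3, w4, w5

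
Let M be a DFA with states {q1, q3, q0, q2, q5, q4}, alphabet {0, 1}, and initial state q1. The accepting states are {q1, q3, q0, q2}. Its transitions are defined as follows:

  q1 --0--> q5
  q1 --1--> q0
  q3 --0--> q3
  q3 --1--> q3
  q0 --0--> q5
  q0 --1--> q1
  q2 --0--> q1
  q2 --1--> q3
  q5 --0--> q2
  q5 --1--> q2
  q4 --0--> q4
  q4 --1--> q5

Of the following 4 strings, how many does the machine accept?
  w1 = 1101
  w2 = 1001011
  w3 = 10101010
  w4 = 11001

w1:
  start at q1
  read '1': q1 → q0
  read '1': q0 → q1
  read '0': q1 → q5
  read '1': q5 → q2
  end q2, accepted
w2:
  start at q1
  read '1': q1 → q0
  read '0': q0 → q5
  read '0': q5 → q2
  read '1': q2 → q3
  read '0': q3 → q3
  read '1': q3 → q3
  read '1': q3 → q3
  end q3, accepted
w3:
  start at q1
  read '1': q1 → q0
  read '0': q0 → q5
  read '1': q5 → q2
  read '0': q2 → q1
  read '1': q1 → q0
  read '0': q0 → q5
  read '1': q5 → q2
  read '0': q2 → q1
  end q1, accepted
w4:
  start at q1
  read '1': q1 → q0
  read '1': q0 → q1
  read '0': q1 → q5
  read '0': q5 → q2
  read '1': q2 → q3
  end q3, accepted

4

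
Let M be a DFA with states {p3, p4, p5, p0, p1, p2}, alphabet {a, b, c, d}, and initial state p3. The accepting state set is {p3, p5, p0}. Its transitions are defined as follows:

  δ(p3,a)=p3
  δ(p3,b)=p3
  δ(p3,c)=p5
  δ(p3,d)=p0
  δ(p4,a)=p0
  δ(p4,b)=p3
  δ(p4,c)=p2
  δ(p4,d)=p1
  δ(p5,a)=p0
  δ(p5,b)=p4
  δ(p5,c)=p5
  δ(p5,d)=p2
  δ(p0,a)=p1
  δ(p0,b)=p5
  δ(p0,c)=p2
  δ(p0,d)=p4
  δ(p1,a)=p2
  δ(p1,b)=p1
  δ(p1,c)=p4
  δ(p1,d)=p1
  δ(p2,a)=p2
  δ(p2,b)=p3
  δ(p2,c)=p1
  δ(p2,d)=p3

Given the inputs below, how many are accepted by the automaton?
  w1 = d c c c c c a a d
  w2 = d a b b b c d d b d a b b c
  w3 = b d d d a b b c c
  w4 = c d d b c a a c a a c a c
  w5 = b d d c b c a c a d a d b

w1: p3 → p0 → p2 → p1 → p4 → p2 → p1 → p2 → p2 → p3  → end p3, accepted
w2: p3 → p0 → p1 → p1 → p1 → p1 → p4 → p1 → p1 → p1 → p1 → p2 → p3 → p3 → p5  → end p5, accepted
w3: p3 → p3 → p0 → p4 → p1 → p2 → p3 → p3 → p5 → p5  → end p5, accepted
w4: p3 → p5 → p2 → p3 → p3 → p5 → p0 → p1 → p4 → p0 → p1 → p4 → p0 → p2  → end p2, rejected
w5: p3 → p3 → p0 → p4 → p2 → p3 → p5 → p0 → p2 → p2 → p3 → p3 → p0 → p5  → end p5, accepted

4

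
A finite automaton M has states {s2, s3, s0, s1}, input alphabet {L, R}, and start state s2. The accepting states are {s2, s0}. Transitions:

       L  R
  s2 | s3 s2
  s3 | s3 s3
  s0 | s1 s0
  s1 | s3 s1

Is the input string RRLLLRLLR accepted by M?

No

start at s2
read 'R': s2 → s2
read 'R': s2 → s2
read 'L': s2 → s3
read 'L': s3 → s3
read 'L': s3 → s3
read 'R': s3 → s3
read 'L': s3 → s3
read 'L': s3 → s3
read 'R': s3 → s3
End state s3 is not accepting.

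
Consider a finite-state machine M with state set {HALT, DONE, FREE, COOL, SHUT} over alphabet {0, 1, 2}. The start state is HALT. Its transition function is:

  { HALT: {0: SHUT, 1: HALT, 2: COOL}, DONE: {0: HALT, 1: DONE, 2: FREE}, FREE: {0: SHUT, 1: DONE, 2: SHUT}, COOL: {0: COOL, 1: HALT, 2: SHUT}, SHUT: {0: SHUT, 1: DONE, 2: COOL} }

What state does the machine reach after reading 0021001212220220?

COOL

HALT → SHUT → SHUT → COOL → HALT → SHUT → SHUT → DONE → FREE → DONE → FREE → SHUT → COOL → COOL → SHUT → COOL → COOL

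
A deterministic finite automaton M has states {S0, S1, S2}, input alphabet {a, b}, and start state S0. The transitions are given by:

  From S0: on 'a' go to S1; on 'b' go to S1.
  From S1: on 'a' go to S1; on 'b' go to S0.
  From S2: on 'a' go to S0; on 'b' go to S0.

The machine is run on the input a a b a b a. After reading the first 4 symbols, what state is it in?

S1

S0 → S1 → S1 → S0 → S1
After 4 symbols: S1.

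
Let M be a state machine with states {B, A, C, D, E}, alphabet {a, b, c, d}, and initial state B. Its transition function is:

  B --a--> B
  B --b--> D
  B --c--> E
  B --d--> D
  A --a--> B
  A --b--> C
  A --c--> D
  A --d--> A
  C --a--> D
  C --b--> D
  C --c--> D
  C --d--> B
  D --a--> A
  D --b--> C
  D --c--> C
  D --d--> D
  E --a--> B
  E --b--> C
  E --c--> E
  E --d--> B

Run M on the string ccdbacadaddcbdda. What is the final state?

Trace: B -c-> E -c-> E -d-> B -b-> D -a-> A -c-> D -a-> A -d-> A -a-> B -d-> D -d-> D -c-> C -b-> D -d-> D -d-> D -a-> A

A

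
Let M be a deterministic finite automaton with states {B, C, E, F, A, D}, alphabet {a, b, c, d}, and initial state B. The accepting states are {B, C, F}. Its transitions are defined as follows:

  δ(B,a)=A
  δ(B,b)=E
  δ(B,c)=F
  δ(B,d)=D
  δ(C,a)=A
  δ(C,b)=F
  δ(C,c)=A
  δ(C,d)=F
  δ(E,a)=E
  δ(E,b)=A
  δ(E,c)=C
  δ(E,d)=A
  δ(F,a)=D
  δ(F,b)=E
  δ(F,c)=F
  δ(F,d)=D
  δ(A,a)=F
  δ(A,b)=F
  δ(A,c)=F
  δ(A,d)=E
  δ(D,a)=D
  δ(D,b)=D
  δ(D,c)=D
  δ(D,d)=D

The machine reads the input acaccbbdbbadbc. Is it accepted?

No

start at B
read 'a': B → A
read 'c': A → F
read 'a': F → D
read 'c': D → D
read 'c': D → D
read 'b': D → D
read 'b': D → D
read 'd': D → D
read 'b': D → D
read 'b': D → D
read 'a': D → D
read 'd': D → D
read 'b': D → D
read 'c': D → D
End state D is not accepting.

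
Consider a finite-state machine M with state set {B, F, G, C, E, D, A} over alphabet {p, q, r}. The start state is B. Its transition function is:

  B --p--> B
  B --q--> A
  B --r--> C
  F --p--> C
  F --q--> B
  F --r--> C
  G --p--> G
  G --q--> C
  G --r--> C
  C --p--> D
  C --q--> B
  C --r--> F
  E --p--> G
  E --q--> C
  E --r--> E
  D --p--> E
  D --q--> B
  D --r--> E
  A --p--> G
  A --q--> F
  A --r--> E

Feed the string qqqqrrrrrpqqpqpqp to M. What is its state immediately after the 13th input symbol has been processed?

start at B
read 'q': B → A
read 'q': A → F
read 'q': F → B
read 'q': B → A
read 'r': A → E
read 'r': E → E
read 'r': E → E
read 'r': E → E
read 'r': E → E
read 'p': E → G
read 'q': G → C
read 'q': C → B
read 'p': B → B
After 13 symbols: B.

B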